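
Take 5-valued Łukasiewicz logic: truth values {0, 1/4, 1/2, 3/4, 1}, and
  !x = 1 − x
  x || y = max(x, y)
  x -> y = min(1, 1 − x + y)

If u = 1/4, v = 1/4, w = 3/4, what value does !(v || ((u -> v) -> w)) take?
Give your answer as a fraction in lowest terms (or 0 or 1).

1/4

u -> v = 1/4 -> 1/4 = 1
(u -> v) -> w = 1 -> 3/4 = 3/4
v || ((u -> v) -> w) = 1/4 || 3/4 = 3/4
!(v || ((u -> v) -> w)) = !3/4 = 1/4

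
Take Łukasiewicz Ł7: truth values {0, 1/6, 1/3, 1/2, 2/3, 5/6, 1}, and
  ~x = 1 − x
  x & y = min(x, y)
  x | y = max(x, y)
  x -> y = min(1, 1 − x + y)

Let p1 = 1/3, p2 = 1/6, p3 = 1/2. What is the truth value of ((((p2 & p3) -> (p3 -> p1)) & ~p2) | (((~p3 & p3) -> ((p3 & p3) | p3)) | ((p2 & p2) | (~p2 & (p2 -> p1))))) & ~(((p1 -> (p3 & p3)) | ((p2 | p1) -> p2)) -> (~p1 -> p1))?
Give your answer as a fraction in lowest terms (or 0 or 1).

p2 & p3 = 1/6 & 1/2 = 1/6
p3 -> p1 = 1/2 -> 1/3 = 5/6
(p2 & p3) -> (p3 -> p1) = 1/6 -> 5/6 = 1
~p2 = ~1/6 = 5/6
((p2 & p3) -> (p3 -> p1)) & ~p2 = 1 & 5/6 = 5/6
~p3 = ~1/2 = 1/2
~p3 & p3 = 1/2 & 1/2 = 1/2
p3 & p3 = 1/2 & 1/2 = 1/2
(p3 & p3) | p3 = 1/2 | 1/2 = 1/2
(~p3 & p3) -> ((p3 & p3) | p3) = 1/2 -> 1/2 = 1
p2 & p2 = 1/6 & 1/6 = 1/6
~p2 = ~1/6 = 5/6
p2 -> p1 = 1/6 -> 1/3 = 1
~p2 & (p2 -> p1) = 5/6 & 1 = 5/6
(p2 & p2) | (~p2 & (p2 -> p1)) = 1/6 | 5/6 = 5/6
((~p3 & p3) -> ((p3 & p3) | p3)) | ((p2 & p2) | (~p2 & (p2 -> p1))) = 1 | 5/6 = 1
(((p2 & p3) -> (p3 -> p1)) & ~p2) | (((~p3 & p3) -> ((p3 & p3) | p3)) | ((p2 & p2) | (~p2 & (p2 -> p1)))) = 5/6 | 1 = 1
p3 & p3 = 1/2 & 1/2 = 1/2
p1 -> (p3 & p3) = 1/3 -> 1/2 = 1
p2 | p1 = 1/6 | 1/3 = 1/3
(p2 | p1) -> p2 = 1/3 -> 1/6 = 5/6
(p1 -> (p3 & p3)) | ((p2 | p1) -> p2) = 1 | 5/6 = 1
~p1 = ~1/3 = 2/3
~p1 -> p1 = 2/3 -> 1/3 = 2/3
((p1 -> (p3 & p3)) | ((p2 | p1) -> p2)) -> (~p1 -> p1) = 1 -> 2/3 = 2/3
~(((p1 -> (p3 & p3)) | ((p2 | p1) -> p2)) -> (~p1 -> p1)) = ~2/3 = 1/3
((((p2 & p3) -> (p3 -> p1)) & ~p2) | (((~p3 & p3) -> ((p3 & p3) | p3)) | ((p2 & p2) | (~p2 & (p2 -> p1))))) & ~(((p1 -> (p3 & p3)) | ((p2 | p1) -> p2)) -> (~p1 -> p1)) = 1 & 1/3 = 1/3

1/3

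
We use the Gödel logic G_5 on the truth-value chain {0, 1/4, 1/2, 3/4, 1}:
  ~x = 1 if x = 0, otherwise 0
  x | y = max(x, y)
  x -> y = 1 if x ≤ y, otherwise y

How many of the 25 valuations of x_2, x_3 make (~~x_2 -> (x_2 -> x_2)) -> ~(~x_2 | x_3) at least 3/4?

4

value 1: 4 assignments (counts)
value 0: 21 assignments
So 4 of the 25 assignments meet the threshold.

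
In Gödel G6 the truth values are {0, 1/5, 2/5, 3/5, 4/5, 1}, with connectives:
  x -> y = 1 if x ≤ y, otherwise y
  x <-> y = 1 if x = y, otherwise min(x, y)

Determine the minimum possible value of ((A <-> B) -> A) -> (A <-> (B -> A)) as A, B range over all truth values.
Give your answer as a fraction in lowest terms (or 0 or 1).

1/5

Take A = 1/5, B = 0:
A <-> B = 1/5 <-> 0 = 0
(A <-> B) -> A = 0 -> 1/5 = 1
B -> A = 0 -> 1/5 = 1
A <-> (B -> A) = 1/5 <-> 1 = 1/5
((A <-> B) -> A) -> (A <-> (B -> A)) = 1 -> 1/5 = 1/5
No assignment yields a value below 1/5, so this is the minimum.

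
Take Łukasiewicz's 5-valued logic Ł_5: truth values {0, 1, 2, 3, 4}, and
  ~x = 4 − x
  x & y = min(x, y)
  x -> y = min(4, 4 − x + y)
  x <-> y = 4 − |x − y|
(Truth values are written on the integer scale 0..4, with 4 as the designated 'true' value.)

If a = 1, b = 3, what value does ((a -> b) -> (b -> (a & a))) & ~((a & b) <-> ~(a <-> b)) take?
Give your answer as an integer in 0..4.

a -> b = 1 -> 3 = 4
a & a = 1 & 1 = 1
b -> (a & a) = 3 -> 1 = 2
(a -> b) -> (b -> (a & a)) = 4 -> 2 = 2
a & b = 1 & 3 = 1
a <-> b = 1 <-> 3 = 2
~(a <-> b) = ~2 = 2
(a & b) <-> ~(a <-> b) = 1 <-> 2 = 3
~((a & b) <-> ~(a <-> b)) = ~3 = 1
((a -> b) -> (b -> (a & a))) & ~((a & b) <-> ~(a <-> b)) = 2 & 1 = 1

1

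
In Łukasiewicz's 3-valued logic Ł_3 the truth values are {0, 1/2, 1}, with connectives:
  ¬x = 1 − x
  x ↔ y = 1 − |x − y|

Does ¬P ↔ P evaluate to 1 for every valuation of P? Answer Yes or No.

No

Counterexample: take P = 0.
¬P = ¬0 = 1
¬P ↔ P = 1 ↔ 0 = 0
This gives 0 ≠ 1.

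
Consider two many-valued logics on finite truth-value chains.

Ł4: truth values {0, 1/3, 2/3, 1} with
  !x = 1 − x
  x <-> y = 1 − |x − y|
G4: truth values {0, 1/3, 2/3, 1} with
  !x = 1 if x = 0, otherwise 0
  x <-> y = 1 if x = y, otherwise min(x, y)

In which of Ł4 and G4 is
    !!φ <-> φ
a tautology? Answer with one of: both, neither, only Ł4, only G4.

In Ł4: every assignment gives 1 — tautology.
In G4: at φ = 1/3 the value is 1/3 — not a tautology.

only Ł4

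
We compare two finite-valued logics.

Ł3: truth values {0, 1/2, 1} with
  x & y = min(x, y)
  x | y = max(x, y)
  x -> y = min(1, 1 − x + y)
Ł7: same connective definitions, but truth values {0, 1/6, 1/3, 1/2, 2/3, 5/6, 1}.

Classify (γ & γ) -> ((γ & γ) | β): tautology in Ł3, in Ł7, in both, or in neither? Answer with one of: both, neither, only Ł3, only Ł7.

In Ł3: every assignment gives 1 — tautology.
In Ł7: every assignment gives 1 — tautology.

both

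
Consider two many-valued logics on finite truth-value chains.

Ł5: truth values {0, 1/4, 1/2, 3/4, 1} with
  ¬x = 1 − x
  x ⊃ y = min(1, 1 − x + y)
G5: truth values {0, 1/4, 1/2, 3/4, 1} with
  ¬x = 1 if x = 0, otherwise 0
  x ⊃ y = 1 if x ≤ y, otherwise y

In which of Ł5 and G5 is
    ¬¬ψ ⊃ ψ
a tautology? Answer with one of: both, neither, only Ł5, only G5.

In Ł5: every assignment gives 1 — tautology.
In G5: at ψ = 1/4 the value is 1/4 — not a tautology.

only Ł5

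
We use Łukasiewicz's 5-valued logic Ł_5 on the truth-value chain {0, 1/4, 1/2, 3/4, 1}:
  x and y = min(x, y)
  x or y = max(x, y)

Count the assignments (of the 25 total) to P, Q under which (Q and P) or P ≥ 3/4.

value 1: 5 assignments (counts)
value 3/4: 5 assignments (counts)
value 1/2: 5 assignments
value 1/4: 5 assignments
value 0: 5 assignments
So 10 of the 25 assignments meet the threshold.

10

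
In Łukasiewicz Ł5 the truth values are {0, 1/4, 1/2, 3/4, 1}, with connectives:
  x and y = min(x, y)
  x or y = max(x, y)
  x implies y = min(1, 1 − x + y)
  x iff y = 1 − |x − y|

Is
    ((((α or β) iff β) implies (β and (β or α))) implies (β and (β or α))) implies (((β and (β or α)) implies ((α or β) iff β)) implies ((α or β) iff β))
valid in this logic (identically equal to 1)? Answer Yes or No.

At α = 1, β = 3/4, for instance:
α or β = 1 or 3/4 = 1
(α or β) iff β = 1 iff 3/4 = 3/4
β or α = 3/4 or 1 = 1
β and (β or α) = 3/4 and 1 = 3/4
((α or β) iff β) implies (β and (β or α)) = 3/4 implies 3/4 = 1
(((α or β) iff β) implies (β and (β or α))) implies (β and (β or α)) = 1 implies 3/4 = 3/4
(β and (β or α)) implies ((α or β) iff β) = 3/4 implies 3/4 = 1
((β and (β or α)) implies ((α or β) iff β)) implies ((α or β) iff β) = 1 implies 3/4 = 3/4
((((α or β) iff β) implies (β and (β or α))) implies (β and (β or α))) implies (((β and (β or α)) implies ((α or β) iff β)) implies ((α or β) iff β)) = 3/4 implies 3/4 = 1
and checking the remaining 24 assignments likewise gives ≥ 1 in every case.

Yes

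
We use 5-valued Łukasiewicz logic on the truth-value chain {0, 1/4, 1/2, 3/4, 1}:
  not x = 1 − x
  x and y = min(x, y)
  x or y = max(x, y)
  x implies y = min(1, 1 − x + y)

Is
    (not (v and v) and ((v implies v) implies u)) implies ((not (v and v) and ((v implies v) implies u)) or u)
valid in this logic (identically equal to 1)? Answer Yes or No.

Yes

At u = 3/4, v = 1, for instance:
v and v = 1 and 1 = 1
not (v and v) = not 1 = 0
v implies v = 1 implies 1 = 1
(v implies v) implies u = 1 implies 3/4 = 3/4
not (v and v) and ((v implies v) implies u) = 0 and 3/4 = 0
(not (v and v) and ((v implies v) implies u)) or u = 0 or 3/4 = 3/4
(not (v and v) and ((v implies v) implies u)) implies ((not (v and v) and ((v implies v) implies u)) or u) = 0 implies 3/4 = 1
and checking the remaining 24 assignments likewise gives ≥ 1 in every case.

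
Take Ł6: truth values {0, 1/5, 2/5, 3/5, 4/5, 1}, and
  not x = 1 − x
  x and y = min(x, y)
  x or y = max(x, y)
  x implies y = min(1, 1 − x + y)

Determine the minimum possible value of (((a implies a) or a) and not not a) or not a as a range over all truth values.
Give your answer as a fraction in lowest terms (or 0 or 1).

Take a = 2/5:
a implies a = 2/5 implies 2/5 = 1
(a implies a) or a = 1 or 2/5 = 1
not a = not 2/5 = 3/5
not not a = not 3/5 = 2/5
((a implies a) or a) and not not a = 1 and 2/5 = 2/5
not a = not 2/5 = 3/5
(((a implies a) or a) and not not a) or not a = 2/5 or 3/5 = 3/5
No assignment yields a value below 3/5, so this is the minimum.

3/5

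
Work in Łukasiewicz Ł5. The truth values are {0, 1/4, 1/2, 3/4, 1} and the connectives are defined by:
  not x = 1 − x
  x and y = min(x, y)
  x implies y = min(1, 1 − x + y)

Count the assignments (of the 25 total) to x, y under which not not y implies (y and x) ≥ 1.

15

value 1: 15 assignments (counts)
value 3/4: 4 assignments
value 1/2: 3 assignments
value 1/4: 2 assignments
value 0: 1 assignment
So 15 of the 25 assignments meet the threshold.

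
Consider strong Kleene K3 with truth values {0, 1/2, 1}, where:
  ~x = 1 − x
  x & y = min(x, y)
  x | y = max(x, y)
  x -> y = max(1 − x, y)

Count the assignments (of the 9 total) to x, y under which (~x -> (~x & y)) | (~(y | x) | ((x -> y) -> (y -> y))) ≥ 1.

x = 0, y = 0 ↦ 1  ≥
x = 0, y = 1/2 ↦ 1/2  <
x = 0, y = 1 ↦ 1  ≥
x = 1/2, y = 0 ↦ 1  ≥
x = 1/2, y = 1/2 ↦ 1/2  <
x = 1/2, y = 1 ↦ 1  ≥
x = 1, y = 0 ↦ 1  ≥
x = 1, y = 1/2 ↦ 1  ≥
x = 1, y = 1 ↦ 1  ≥
So 7 of the 9 assignments meet the threshold.

7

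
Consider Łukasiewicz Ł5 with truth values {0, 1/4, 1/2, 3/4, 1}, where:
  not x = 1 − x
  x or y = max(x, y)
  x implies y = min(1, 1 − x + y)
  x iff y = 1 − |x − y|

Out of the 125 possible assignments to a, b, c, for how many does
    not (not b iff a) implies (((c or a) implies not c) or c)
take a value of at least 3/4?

value 1: 120 assignments (counts)
value 3/4: 4 assignments (counts)
value 1/2: 1 assignment
So 124 of the 125 assignments meet the threshold.

124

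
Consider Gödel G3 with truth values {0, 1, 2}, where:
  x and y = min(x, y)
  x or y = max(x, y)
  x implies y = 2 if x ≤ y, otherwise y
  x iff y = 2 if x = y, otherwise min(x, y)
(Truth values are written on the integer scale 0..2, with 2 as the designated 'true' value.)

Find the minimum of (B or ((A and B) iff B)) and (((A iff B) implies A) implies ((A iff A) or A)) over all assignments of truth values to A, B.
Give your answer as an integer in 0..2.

Take A = 0, B = 1:
A and B = 0 and 1 = 0
(A and B) iff B = 0 iff 1 = 0
B or ((A and B) iff B) = 1 or 0 = 1
A iff B = 0 iff 1 = 0
(A iff B) implies A = 0 implies 0 = 2
A iff A = 0 iff 0 = 2
(A iff A) or A = 2 or 0 = 2
((A iff B) implies A) implies ((A iff A) or A) = 2 implies 2 = 2
(B or ((A and B) iff B)) and (((A iff B) implies A) implies ((A iff A) or A)) = 1 and 2 = 1
No assignment yields a value below 1, so this is the minimum.

1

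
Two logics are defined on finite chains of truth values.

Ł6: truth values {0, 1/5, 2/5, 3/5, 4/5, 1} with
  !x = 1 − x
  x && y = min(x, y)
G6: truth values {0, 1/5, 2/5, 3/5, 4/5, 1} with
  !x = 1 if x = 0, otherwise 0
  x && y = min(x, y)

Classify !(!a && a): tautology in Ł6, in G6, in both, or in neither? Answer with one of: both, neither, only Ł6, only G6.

only G6

In Ł6: at a = 1/5 the value is 4/5 — not a tautology.
In G6: every assignment gives 1 — tautology.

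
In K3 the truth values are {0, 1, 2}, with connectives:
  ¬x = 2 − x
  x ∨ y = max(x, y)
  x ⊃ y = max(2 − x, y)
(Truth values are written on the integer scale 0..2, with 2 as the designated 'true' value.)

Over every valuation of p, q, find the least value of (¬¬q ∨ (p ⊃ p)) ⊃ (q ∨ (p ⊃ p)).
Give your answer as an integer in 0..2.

1

Take p = 1, q = 0:
¬q = ¬0 = 2
¬¬q = ¬2 = 0
p ⊃ p = 1 ⊃ 1 = 1
¬¬q ∨ (p ⊃ p) = 0 ∨ 1 = 1
p ⊃ p = 1 ⊃ 1 = 1
q ∨ (p ⊃ p) = 0 ∨ 1 = 1
(¬¬q ∨ (p ⊃ p)) ⊃ (q ∨ (p ⊃ p)) = 1 ⊃ 1 = 1
No assignment yields a value below 1, so this is the minimum.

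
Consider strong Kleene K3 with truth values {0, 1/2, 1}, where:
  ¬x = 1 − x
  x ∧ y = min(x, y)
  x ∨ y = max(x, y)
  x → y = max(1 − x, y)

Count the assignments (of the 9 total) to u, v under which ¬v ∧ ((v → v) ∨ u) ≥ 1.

3

u = 0, v = 0 ↦ 1  ≥
u = 0, v = 1/2 ↦ 1/2  <
u = 0, v = 1 ↦ 0  <
u = 1/2, v = 0 ↦ 1  ≥
u = 1/2, v = 1/2 ↦ 1/2  <
u = 1/2, v = 1 ↦ 0  <
u = 1, v = 0 ↦ 1  ≥
u = 1, v = 1/2 ↦ 1/2  <
u = 1, v = 1 ↦ 0  <
So 3 of the 9 assignments meet the threshold.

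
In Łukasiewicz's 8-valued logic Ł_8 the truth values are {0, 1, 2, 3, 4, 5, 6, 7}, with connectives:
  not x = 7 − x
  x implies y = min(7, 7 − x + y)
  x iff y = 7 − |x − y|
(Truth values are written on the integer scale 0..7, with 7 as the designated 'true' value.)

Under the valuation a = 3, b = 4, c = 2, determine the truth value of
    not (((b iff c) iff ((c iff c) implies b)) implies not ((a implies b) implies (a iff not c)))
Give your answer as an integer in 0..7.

4

b iff c = 4 iff 2 = 5
c iff c = 2 iff 2 = 7
(c iff c) implies b = 7 implies 4 = 4
(b iff c) iff ((c iff c) implies b) = 5 iff 4 = 6
a implies b = 3 implies 4 = 7
not c = not 2 = 5
a iff not c = 3 iff 5 = 5
(a implies b) implies (a iff not c) = 7 implies 5 = 5
not ((a implies b) implies (a iff not c)) = not 5 = 2
((b iff c) iff ((c iff c) implies b)) implies not ((a implies b) implies (a iff not c)) = 6 implies 2 = 3
not (((b iff c) iff ((c iff c) implies b)) implies not ((a implies b) implies (a iff not c))) = not 3 = 4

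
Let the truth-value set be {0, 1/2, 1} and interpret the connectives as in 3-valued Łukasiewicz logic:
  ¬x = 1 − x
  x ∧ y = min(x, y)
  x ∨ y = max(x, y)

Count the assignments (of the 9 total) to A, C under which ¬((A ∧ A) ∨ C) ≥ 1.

A = 0, C = 0 ↦ 1  ≥
A = 0, C = 1/2 ↦ 1/2  <
A = 0, C = 1 ↦ 0  <
A = 1/2, C = 0 ↦ 1/2  <
A = 1/2, C = 1/2 ↦ 1/2  <
A = 1/2, C = 1 ↦ 0  <
A = 1, C = 0 ↦ 0  <
A = 1, C = 1/2 ↦ 0  <
A = 1, C = 1 ↦ 0  <
So 1 of the 9 assignments meets the threshold.

1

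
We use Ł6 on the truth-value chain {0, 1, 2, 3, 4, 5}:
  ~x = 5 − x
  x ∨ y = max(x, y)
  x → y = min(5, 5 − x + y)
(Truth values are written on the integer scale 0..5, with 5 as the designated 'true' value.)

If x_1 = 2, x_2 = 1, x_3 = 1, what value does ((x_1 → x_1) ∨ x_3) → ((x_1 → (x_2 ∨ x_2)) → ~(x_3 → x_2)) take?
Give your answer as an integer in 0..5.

x_1 → x_1 = 2 → 2 = 5
(x_1 → x_1) ∨ x_3 = 5 ∨ 1 = 5
x_2 ∨ x_2 = 1 ∨ 1 = 1
x_1 → (x_2 ∨ x_2) = 2 → 1 = 4
x_3 → x_2 = 1 → 1 = 5
~(x_3 → x_2) = ~5 = 0
(x_1 → (x_2 ∨ x_2)) → ~(x_3 → x_2) = 4 → 0 = 1
((x_1 → x_1) ∨ x_3) → ((x_1 → (x_2 ∨ x_2)) → ~(x_3 → x_2)) = 5 → 1 = 1

1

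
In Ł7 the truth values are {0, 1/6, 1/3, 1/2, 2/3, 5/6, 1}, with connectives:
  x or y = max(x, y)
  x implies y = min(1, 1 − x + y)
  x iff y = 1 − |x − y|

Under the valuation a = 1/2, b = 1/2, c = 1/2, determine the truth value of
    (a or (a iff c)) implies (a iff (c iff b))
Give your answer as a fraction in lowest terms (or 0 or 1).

a iff c = 1/2 iff 1/2 = 1
a or (a iff c) = 1/2 or 1 = 1
c iff b = 1/2 iff 1/2 = 1
a iff (c iff b) = 1/2 iff 1 = 1/2
(a or (a iff c)) implies (a iff (c iff b)) = 1 implies 1/2 = 1/2

1/2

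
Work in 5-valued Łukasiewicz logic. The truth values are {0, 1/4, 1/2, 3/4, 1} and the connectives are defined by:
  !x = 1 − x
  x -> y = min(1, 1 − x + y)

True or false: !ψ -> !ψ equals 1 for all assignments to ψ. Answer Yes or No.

ψ = 0 ↦ 1
ψ = 1/4 ↦ 1
ψ = 1/2 ↦ 1
ψ = 3/4 ↦ 1
ψ = 1 ↦ 1
Every assignment gives a value ≥ 1.

Yes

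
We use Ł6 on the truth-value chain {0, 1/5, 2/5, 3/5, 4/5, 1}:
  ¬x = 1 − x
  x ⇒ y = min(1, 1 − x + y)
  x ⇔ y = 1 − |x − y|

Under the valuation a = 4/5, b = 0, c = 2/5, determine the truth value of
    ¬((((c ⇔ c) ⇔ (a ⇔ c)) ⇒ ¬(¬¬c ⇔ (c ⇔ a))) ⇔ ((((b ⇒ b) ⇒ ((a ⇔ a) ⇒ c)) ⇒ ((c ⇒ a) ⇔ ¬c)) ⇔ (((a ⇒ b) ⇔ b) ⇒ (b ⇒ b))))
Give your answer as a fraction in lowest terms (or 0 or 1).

2/5

c ⇔ c = 2/5 ⇔ 2/5 = 1
a ⇔ c = 4/5 ⇔ 2/5 = 3/5
(c ⇔ c) ⇔ (a ⇔ c) = 1 ⇔ 3/5 = 3/5
¬c = ¬2/5 = 3/5
¬¬c = ¬3/5 = 2/5
c ⇔ a = 2/5 ⇔ 4/5 = 3/5
¬¬c ⇔ (c ⇔ a) = 2/5 ⇔ 3/5 = 4/5
¬(¬¬c ⇔ (c ⇔ a)) = ¬4/5 = 1/5
((c ⇔ c) ⇔ (a ⇔ c)) ⇒ ¬(¬¬c ⇔ (c ⇔ a)) = 3/5 ⇒ 1/5 = 3/5
b ⇒ b = 0 ⇒ 0 = 1
a ⇔ a = 4/5 ⇔ 4/5 = 1
(a ⇔ a) ⇒ c = 1 ⇒ 2/5 = 2/5
(b ⇒ b) ⇒ ((a ⇔ a) ⇒ c) = 1 ⇒ 2/5 = 2/5
c ⇒ a = 2/5 ⇒ 4/5 = 1
¬c = ¬2/5 = 3/5
(c ⇒ a) ⇔ ¬c = 1 ⇔ 3/5 = 3/5
((b ⇒ b) ⇒ ((a ⇔ a) ⇒ c)) ⇒ ((c ⇒ a) ⇔ ¬c) = 2/5 ⇒ 3/5 = 1
a ⇒ b = 4/5 ⇒ 0 = 1/5
(a ⇒ b) ⇔ b = 1/5 ⇔ 0 = 4/5
b ⇒ b = 0 ⇒ 0 = 1
((a ⇒ b) ⇔ b) ⇒ (b ⇒ b) = 4/5 ⇒ 1 = 1
(((b ⇒ b) ⇒ ((a ⇔ a) ⇒ c)) ⇒ ((c ⇒ a) ⇔ ¬c)) ⇔ (((a ⇒ b) ⇔ b) ⇒ (b ⇒ b)) = 1 ⇔ 1 = 1
(((c ⇔ c) ⇔ (a ⇔ c)) ⇒ ¬(¬¬c ⇔ (c ⇔ a))) ⇔ ((((b ⇒ b) ⇒ ((a ⇔ a) ⇒ c)) ⇒ ((c ⇒ a) ⇔ ¬c)) ⇔ (((a ⇒ b) ⇔ b) ⇒ (b ⇒ b))) = 3/5 ⇔ 1 = 3/5
¬((((c ⇔ c) ⇔ (a ⇔ c)) ⇒ ¬(¬¬c ⇔ (c ⇔ a))) ⇔ ((((b ⇒ b) ⇒ ((a ⇔ a) ⇒ c)) ⇒ ((c ⇒ a) ⇔ ¬c)) ⇔ (((a ⇒ b) ⇔ b) ⇒ (b ⇒ b)))) = ¬3/5 = 2/5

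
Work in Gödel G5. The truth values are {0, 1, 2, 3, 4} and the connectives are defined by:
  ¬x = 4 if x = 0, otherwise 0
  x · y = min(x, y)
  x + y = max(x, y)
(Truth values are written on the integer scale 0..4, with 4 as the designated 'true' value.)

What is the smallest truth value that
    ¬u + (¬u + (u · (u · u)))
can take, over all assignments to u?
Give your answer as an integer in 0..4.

Take u = 1:
¬u = ¬1 = 0
¬u = ¬1 = 0
u · u = 1 · 1 = 1
u · (u · u) = 1 · 1 = 1
¬u + (u · (u · u)) = 0 + 1 = 1
¬u + (¬u + (u · (u · u))) = 0 + 1 = 1
No assignment yields a value below 1, so this is the minimum.

1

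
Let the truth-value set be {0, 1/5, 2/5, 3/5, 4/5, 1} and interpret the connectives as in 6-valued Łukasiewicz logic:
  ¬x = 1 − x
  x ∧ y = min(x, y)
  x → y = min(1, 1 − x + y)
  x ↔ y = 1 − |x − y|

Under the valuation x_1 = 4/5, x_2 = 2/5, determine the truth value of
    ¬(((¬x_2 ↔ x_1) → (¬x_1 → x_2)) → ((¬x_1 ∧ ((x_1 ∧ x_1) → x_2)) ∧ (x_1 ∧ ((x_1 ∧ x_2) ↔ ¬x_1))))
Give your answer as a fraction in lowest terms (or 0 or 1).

4/5

¬x_2 = ¬2/5 = 3/5
¬x_2 ↔ x_1 = 3/5 ↔ 4/5 = 4/5
¬x_1 = ¬4/5 = 1/5
¬x_1 → x_2 = 1/5 → 2/5 = 1
(¬x_2 ↔ x_1) → (¬x_1 → x_2) = 4/5 → 1 = 1
¬x_1 = ¬4/5 = 1/5
x_1 ∧ x_1 = 4/5 ∧ 4/5 = 4/5
(x_1 ∧ x_1) → x_2 = 4/5 → 2/5 = 3/5
¬x_1 ∧ ((x_1 ∧ x_1) → x_2) = 1/5 ∧ 3/5 = 1/5
x_1 ∧ x_2 = 4/5 ∧ 2/5 = 2/5
¬x_1 = ¬4/5 = 1/5
(x_1 ∧ x_2) ↔ ¬x_1 = 2/5 ↔ 1/5 = 4/5
x_1 ∧ ((x_1 ∧ x_2) ↔ ¬x_1) = 4/5 ∧ 4/5 = 4/5
(¬x_1 ∧ ((x_1 ∧ x_1) → x_2)) ∧ (x_1 ∧ ((x_1 ∧ x_2) ↔ ¬x_1)) = 1/5 ∧ 4/5 = 1/5
((¬x_2 ↔ x_1) → (¬x_1 → x_2)) → ((¬x_1 ∧ ((x_1 ∧ x_1) → x_2)) ∧ (x_1 ∧ ((x_1 ∧ x_2) ↔ ¬x_1))) = 1 → 1/5 = 1/5
¬(((¬x_2 ↔ x_1) → (¬x_1 → x_2)) → ((¬x_1 ∧ ((x_1 ∧ x_1) → x_2)) ∧ (x_1 ∧ ((x_1 ∧ x_2) ↔ ¬x_1)))) = ¬1/5 = 4/5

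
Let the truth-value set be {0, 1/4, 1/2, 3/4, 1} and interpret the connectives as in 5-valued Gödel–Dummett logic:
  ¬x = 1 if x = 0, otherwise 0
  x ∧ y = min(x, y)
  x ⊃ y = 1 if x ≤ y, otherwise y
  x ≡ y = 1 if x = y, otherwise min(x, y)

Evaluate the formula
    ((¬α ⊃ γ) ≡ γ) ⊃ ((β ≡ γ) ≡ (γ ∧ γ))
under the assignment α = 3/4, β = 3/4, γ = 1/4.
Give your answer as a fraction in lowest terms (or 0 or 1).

1

¬α = ¬3/4 = 0
¬α ⊃ γ = 0 ⊃ 1/4 = 1
(¬α ⊃ γ) ≡ γ = 1 ≡ 1/4 = 1/4
β ≡ γ = 3/4 ≡ 1/4 = 1/4
γ ∧ γ = 1/4 ∧ 1/4 = 1/4
(β ≡ γ) ≡ (γ ∧ γ) = 1/4 ≡ 1/4 = 1
((¬α ⊃ γ) ≡ γ) ⊃ ((β ≡ γ) ≡ (γ ∧ γ)) = 1/4 ⊃ 1 = 1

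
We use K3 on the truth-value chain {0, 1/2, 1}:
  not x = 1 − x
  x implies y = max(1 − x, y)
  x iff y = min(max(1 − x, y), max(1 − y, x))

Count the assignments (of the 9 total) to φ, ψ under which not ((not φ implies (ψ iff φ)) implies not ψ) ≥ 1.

1

φ = 0, ψ = 0 ↦ 0  <
φ = 0, ψ = 1/2 ↦ 1/2  <
φ = 0, ψ = 1 ↦ 0  <
φ = 1/2, ψ = 0 ↦ 0  <
φ = 1/2, ψ = 1/2 ↦ 1/2  <
φ = 1/2, ψ = 1 ↦ 1/2  <
φ = 1, ψ = 0 ↦ 0  <
φ = 1, ψ = 1/2 ↦ 1/2  <
φ = 1, ψ = 1 ↦ 1  ≥
So 1 of the 9 assignments meets the threshold.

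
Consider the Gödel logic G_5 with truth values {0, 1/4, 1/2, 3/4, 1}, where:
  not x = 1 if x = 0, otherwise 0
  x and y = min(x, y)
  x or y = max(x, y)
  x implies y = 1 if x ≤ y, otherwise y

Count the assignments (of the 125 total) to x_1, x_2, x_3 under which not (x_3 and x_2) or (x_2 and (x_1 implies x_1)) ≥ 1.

value 1: 65 assignments (counts)
value 3/4: 20 assignments
value 1/2: 20 assignments
value 1/4: 20 assignments
So 65 of the 125 assignments meet the threshold.

65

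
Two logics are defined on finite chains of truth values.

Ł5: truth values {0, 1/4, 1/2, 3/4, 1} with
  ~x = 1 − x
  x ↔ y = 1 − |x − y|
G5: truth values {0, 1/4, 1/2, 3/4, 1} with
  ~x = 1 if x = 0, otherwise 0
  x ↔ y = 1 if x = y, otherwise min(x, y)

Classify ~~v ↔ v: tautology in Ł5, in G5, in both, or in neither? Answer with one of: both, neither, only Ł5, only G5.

only Ł5

In Ł5: every assignment gives 1 — tautology.
In G5: at v = 1/4 the value is 1/4 — not a tautology.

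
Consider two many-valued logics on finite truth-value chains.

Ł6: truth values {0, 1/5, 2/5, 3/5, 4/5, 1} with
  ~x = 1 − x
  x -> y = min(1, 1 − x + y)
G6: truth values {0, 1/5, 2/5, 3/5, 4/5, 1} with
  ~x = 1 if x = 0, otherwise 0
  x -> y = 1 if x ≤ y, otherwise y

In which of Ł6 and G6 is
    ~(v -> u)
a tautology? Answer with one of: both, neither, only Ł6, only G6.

neither

In Ł6: at u = 0, v = 0 the value is 0 — not a tautology.
In G6: at u = 0, v = 0 the value is 0 — not a tautology.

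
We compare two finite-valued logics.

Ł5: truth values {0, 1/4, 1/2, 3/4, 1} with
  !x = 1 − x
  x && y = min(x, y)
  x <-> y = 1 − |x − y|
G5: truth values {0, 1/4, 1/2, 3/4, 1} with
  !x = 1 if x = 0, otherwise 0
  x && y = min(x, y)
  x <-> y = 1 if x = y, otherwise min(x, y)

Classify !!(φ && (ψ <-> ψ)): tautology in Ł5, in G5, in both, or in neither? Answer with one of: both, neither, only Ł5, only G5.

neither

In Ł5: at φ = 0, ψ = 0 the value is 0 — not a tautology.
In G5: at φ = 0, ψ = 0 the value is 0 — not a tautology.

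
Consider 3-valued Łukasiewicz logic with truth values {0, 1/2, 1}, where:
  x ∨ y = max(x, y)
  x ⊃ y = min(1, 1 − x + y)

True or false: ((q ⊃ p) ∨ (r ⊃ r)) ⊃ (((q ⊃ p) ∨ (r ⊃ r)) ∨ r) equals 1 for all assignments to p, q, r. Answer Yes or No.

Yes

At p = 1, q = 1/2, r = 0, for instance:
q ⊃ p = 1/2 ⊃ 1 = 1
r ⊃ r = 0 ⊃ 0 = 1
(q ⊃ p) ∨ (r ⊃ r) = 1 ∨ 1 = 1
((q ⊃ p) ∨ (r ⊃ r)) ∨ r = 1 ∨ 0 = 1
((q ⊃ p) ∨ (r ⊃ r)) ⊃ (((q ⊃ p) ∨ (r ⊃ r)) ∨ r) = 1 ⊃ 1 = 1
and checking the remaining 26 assignments likewise gives ≥ 1 in every case.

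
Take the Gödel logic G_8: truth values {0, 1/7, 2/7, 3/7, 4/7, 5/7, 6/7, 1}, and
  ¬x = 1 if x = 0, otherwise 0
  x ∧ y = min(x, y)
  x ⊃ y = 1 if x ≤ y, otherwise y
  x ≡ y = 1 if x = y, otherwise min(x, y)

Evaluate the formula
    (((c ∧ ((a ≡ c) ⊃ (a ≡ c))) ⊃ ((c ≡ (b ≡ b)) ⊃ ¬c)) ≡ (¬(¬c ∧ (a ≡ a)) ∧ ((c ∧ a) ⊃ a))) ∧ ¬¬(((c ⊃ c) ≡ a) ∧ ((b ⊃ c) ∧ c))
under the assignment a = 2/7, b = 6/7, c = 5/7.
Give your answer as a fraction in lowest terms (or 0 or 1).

0

a ≡ c = 2/7 ≡ 5/7 = 2/7
a ≡ c = 2/7 ≡ 5/7 = 2/7
(a ≡ c) ⊃ (a ≡ c) = 2/7 ⊃ 2/7 = 1
c ∧ ((a ≡ c) ⊃ (a ≡ c)) = 5/7 ∧ 1 = 5/7
b ≡ b = 6/7 ≡ 6/7 = 1
c ≡ (b ≡ b) = 5/7 ≡ 1 = 5/7
¬c = ¬5/7 = 0
(c ≡ (b ≡ b)) ⊃ ¬c = 5/7 ⊃ 0 = 0
(c ∧ ((a ≡ c) ⊃ (a ≡ c))) ⊃ ((c ≡ (b ≡ b)) ⊃ ¬c) = 5/7 ⊃ 0 = 0
¬c = ¬5/7 = 0
a ≡ a = 2/7 ≡ 2/7 = 1
¬c ∧ (a ≡ a) = 0 ∧ 1 = 0
¬(¬c ∧ (a ≡ a)) = ¬0 = 1
c ∧ a = 5/7 ∧ 2/7 = 2/7
(c ∧ a) ⊃ a = 2/7 ⊃ 2/7 = 1
¬(¬c ∧ (a ≡ a)) ∧ ((c ∧ a) ⊃ a) = 1 ∧ 1 = 1
((c ∧ ((a ≡ c) ⊃ (a ≡ c))) ⊃ ((c ≡ (b ≡ b)) ⊃ ¬c)) ≡ (¬(¬c ∧ (a ≡ a)) ∧ ((c ∧ a) ⊃ a)) = 0 ≡ 1 = 0
c ⊃ c = 5/7 ⊃ 5/7 = 1
(c ⊃ c) ≡ a = 1 ≡ 2/7 = 2/7
b ⊃ c = 6/7 ⊃ 5/7 = 5/7
(b ⊃ c) ∧ c = 5/7 ∧ 5/7 = 5/7
((c ⊃ c) ≡ a) ∧ ((b ⊃ c) ∧ c) = 2/7 ∧ 5/7 = 2/7
¬(((c ⊃ c) ≡ a) ∧ ((b ⊃ c) ∧ c)) = ¬2/7 = 0
¬¬(((c ⊃ c) ≡ a) ∧ ((b ⊃ c) ∧ c)) = ¬0 = 1
(((c ∧ ((a ≡ c) ⊃ (a ≡ c))) ⊃ ((c ≡ (b ≡ b)) ⊃ ¬c)) ≡ (¬(¬c ∧ (a ≡ a)) ∧ ((c ∧ a) ⊃ a))) ∧ ¬¬(((c ⊃ c) ≡ a) ∧ ((b ⊃ c) ∧ c)) = 0 ∧ 1 = 0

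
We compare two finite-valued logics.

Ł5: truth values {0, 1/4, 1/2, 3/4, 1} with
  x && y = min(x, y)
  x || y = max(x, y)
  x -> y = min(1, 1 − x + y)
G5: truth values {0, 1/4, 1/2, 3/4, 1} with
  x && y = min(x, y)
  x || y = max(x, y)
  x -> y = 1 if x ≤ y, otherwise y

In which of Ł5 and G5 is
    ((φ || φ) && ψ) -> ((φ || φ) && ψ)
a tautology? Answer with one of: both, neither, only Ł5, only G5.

In Ł5: every assignment gives 1 — tautology.
In G5: every assignment gives 1 — tautology.

both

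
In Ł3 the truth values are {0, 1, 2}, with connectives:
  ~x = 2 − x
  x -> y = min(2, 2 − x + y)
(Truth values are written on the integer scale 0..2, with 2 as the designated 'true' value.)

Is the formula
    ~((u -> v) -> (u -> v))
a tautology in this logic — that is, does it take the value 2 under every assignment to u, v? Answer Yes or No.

Counterexample: take u = 0, v = 0.
u -> v = 0 -> 0 = 2
u -> v = 0 -> 0 = 2
(u -> v) -> (u -> v) = 2 -> 2 = 2
~((u -> v) -> (u -> v)) = ~2 = 0
This gives 0 ≠ 2.

No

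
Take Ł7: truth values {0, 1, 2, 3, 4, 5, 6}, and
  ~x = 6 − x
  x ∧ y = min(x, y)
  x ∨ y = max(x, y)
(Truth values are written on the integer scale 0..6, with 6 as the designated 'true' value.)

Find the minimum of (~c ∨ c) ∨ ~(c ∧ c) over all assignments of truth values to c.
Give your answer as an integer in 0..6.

Take c = 3:
~c = ~3 = 3
~c ∨ c = 3 ∨ 3 = 3
c ∧ c = 3 ∧ 3 = 3
~(c ∧ c) = ~3 = 3
(~c ∨ c) ∨ ~(c ∧ c) = 3 ∨ 3 = 3
No assignment yields a value below 3, so this is the minimum.

3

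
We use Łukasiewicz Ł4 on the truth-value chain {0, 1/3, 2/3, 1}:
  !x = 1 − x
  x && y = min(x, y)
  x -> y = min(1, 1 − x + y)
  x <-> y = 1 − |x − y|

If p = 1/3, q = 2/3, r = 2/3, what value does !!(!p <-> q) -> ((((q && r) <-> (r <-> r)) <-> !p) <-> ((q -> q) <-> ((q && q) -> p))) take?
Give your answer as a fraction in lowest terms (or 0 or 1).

2/3

!p = !1/3 = 2/3
!p <-> q = 2/3 <-> 2/3 = 1
!(!p <-> q) = !1 = 0
!!(!p <-> q) = !0 = 1
q && r = 2/3 && 2/3 = 2/3
r <-> r = 2/3 <-> 2/3 = 1
(q && r) <-> (r <-> r) = 2/3 <-> 1 = 2/3
!p = !1/3 = 2/3
((q && r) <-> (r <-> r)) <-> !p = 2/3 <-> 2/3 = 1
q -> q = 2/3 -> 2/3 = 1
q && q = 2/3 && 2/3 = 2/3
(q && q) -> p = 2/3 -> 1/3 = 2/3
(q -> q) <-> ((q && q) -> p) = 1 <-> 2/3 = 2/3
(((q && r) <-> (r <-> r)) <-> !p) <-> ((q -> q) <-> ((q && q) -> p)) = 1 <-> 2/3 = 2/3
!!(!p <-> q) -> ((((q && r) <-> (r <-> r)) <-> !p) <-> ((q -> q) <-> ((q && q) -> p))) = 1 -> 2/3 = 2/3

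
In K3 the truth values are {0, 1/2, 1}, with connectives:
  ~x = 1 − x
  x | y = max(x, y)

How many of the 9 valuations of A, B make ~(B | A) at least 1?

A = 0, B = 0 ↦ 1  ≥
A = 0, B = 1/2 ↦ 1/2  <
A = 0, B = 1 ↦ 0  <
A = 1/2, B = 0 ↦ 1/2  <
A = 1/2, B = 1/2 ↦ 1/2  <
A = 1/2, B = 1 ↦ 0  <
A = 1, B = 0 ↦ 0  <
A = 1, B = 1/2 ↦ 0  <
A = 1, B = 1 ↦ 0  <
So 1 of the 9 assignments meets the threshold.

1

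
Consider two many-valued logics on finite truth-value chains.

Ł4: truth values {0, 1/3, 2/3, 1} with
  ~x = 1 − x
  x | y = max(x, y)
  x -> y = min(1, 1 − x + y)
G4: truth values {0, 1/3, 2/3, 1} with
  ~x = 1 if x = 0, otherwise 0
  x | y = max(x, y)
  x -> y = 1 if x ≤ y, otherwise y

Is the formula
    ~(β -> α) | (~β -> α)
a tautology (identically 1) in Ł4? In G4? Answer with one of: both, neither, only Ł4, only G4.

neither

In Ł4: at α = 0, β = 0 the value is 0 — not a tautology.
In G4: at α = 0, β = 0 the value is 0 — not a tautology.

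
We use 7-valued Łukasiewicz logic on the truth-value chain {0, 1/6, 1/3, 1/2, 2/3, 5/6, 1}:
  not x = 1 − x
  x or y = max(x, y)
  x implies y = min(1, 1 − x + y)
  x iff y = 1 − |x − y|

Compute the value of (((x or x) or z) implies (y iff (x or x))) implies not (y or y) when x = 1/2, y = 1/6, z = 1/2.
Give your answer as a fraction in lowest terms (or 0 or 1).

5/6

x or x = 1/2 or 1/2 = 1/2
(x or x) or z = 1/2 or 1/2 = 1/2
x or x = 1/2 or 1/2 = 1/2
y iff (x or x) = 1/6 iff 1/2 = 2/3
((x or x) or z) implies (y iff (x or x)) = 1/2 implies 2/3 = 1
y or y = 1/6 or 1/6 = 1/6
not (y or y) = not 1/6 = 5/6
(((x or x) or z) implies (y iff (x or x))) implies not (y or y) = 1 implies 5/6 = 5/6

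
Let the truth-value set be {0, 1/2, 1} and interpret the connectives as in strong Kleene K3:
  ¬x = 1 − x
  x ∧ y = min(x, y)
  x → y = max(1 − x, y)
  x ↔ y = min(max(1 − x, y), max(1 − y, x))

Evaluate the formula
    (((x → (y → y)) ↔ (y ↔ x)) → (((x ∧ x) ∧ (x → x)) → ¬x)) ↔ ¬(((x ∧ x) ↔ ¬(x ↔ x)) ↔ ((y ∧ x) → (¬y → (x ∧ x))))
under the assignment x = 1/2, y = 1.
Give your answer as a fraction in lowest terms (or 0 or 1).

y → y = 1 → 1 = 1
x → (y → y) = 1/2 → 1 = 1
y ↔ x = 1 ↔ 1/2 = 1/2
(x → (y → y)) ↔ (y ↔ x) = 1 ↔ 1/2 = 1/2
x ∧ x = 1/2 ∧ 1/2 = 1/2
x → x = 1/2 → 1/2 = 1/2
(x ∧ x) ∧ (x → x) = 1/2 ∧ 1/2 = 1/2
¬x = ¬1/2 = 1/2
((x ∧ x) ∧ (x → x)) → ¬x = 1/2 → 1/2 = 1/2
((x → (y → y)) ↔ (y ↔ x)) → (((x ∧ x) ∧ (x → x)) → ¬x) = 1/2 → 1/2 = 1/2
x ∧ x = 1/2 ∧ 1/2 = 1/2
x ↔ x = 1/2 ↔ 1/2 = 1/2
¬(x ↔ x) = ¬1/2 = 1/2
(x ∧ x) ↔ ¬(x ↔ x) = 1/2 ↔ 1/2 = 1/2
y ∧ x = 1 ∧ 1/2 = 1/2
¬y = ¬1 = 0
x ∧ x = 1/2 ∧ 1/2 = 1/2
¬y → (x ∧ x) = 0 → 1/2 = 1
(y ∧ x) → (¬y → (x ∧ x)) = 1/2 → 1 = 1
((x ∧ x) ↔ ¬(x ↔ x)) ↔ ((y ∧ x) → (¬y → (x ∧ x))) = 1/2 ↔ 1 = 1/2
¬(((x ∧ x) ↔ ¬(x ↔ x)) ↔ ((y ∧ x) → (¬y → (x ∧ x)))) = ¬1/2 = 1/2
(((x → (y → y)) ↔ (y ↔ x)) → (((x ∧ x) ∧ (x → x)) → ¬x)) ↔ ¬(((x ∧ x) ↔ ¬(x ↔ x)) ↔ ((y ∧ x) → (¬y → (x ∧ x)))) = 1/2 ↔ 1/2 = 1/2

1/2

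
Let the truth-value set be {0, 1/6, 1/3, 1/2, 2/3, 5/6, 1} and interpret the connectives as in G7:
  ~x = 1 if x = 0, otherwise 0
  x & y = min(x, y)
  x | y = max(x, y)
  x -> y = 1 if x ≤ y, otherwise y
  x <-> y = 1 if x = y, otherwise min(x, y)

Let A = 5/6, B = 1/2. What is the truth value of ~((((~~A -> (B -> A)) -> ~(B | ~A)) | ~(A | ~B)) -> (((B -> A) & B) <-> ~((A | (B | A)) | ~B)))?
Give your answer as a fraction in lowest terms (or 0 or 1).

~A = ~5/6 = 0
~~A = ~0 = 1
B -> A = 1/2 -> 5/6 = 1
~~A -> (B -> A) = 1 -> 1 = 1
~A = ~5/6 = 0
B | ~A = 1/2 | 0 = 1/2
~(B | ~A) = ~1/2 = 0
(~~A -> (B -> A)) -> ~(B | ~A) = 1 -> 0 = 0
~B = ~1/2 = 0
A | ~B = 5/6 | 0 = 5/6
~(A | ~B) = ~5/6 = 0
((~~A -> (B -> A)) -> ~(B | ~A)) | ~(A | ~B) = 0 | 0 = 0
B -> A = 1/2 -> 5/6 = 1
(B -> A) & B = 1 & 1/2 = 1/2
B | A = 1/2 | 5/6 = 5/6
A | (B | A) = 5/6 | 5/6 = 5/6
~B = ~1/2 = 0
(A | (B | A)) | ~B = 5/6 | 0 = 5/6
~((A | (B | A)) | ~B) = ~5/6 = 0
((B -> A) & B) <-> ~((A | (B | A)) | ~B) = 1/2 <-> 0 = 0
(((~~A -> (B -> A)) -> ~(B | ~A)) | ~(A | ~B)) -> (((B -> A) & B) <-> ~((A | (B | A)) | ~B)) = 0 -> 0 = 1
~((((~~A -> (B -> A)) -> ~(B | ~A)) | ~(A | ~B)) -> (((B -> A) & B) <-> ~((A | (B | A)) | ~B))) = ~1 = 0

0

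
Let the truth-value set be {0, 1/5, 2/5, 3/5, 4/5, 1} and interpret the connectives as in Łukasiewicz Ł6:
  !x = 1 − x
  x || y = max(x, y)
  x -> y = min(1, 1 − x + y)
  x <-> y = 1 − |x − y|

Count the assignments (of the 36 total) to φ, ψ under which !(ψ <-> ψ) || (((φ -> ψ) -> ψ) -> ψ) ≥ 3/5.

30

value 1: 21 assignments (counts)
value 4/5: 5 assignments (counts)
value 3/5: 4 assignments (counts)
value 2/5: 3 assignments
value 1/5: 2 assignments
value 0: 1 assignment
So 30 of the 36 assignments meet the threshold.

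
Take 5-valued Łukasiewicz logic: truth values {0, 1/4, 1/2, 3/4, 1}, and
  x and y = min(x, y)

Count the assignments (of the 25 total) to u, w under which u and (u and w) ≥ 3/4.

value 1: 1 assignment (counts)
value 3/4: 3 assignments (counts)
value 1/2: 5 assignments
value 1/4: 7 assignments
value 0: 9 assignments
So 4 of the 25 assignments meet the threshold.

4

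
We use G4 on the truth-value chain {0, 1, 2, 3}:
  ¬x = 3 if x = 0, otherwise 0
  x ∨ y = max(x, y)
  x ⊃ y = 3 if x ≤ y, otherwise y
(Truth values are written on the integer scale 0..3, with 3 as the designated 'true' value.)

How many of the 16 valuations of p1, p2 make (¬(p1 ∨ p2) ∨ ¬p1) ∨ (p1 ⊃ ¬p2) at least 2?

p1 = 0, p2 = 0 ↦ 3  ≥
p1 = 0, p2 = 1 ↦ 3  ≥
p1 = 0, p2 = 2 ↦ 3  ≥
p1 = 0, p2 = 3 ↦ 3  ≥
p1 = 1, p2 = 0 ↦ 3  ≥
p1 = 1, p2 = 1 ↦ 0  <
p1 = 1, p2 = 2 ↦ 0  <
p1 = 1, p2 = 3 ↦ 0  <
p1 = 2, p2 = 0 ↦ 3  ≥
p1 = 2, p2 = 1 ↦ 0  <
p1 = 2, p2 = 2 ↦ 0  <
p1 = 2, p2 = 3 ↦ 0  <
p1 = 3, p2 = 0 ↦ 3  ≥
p1 = 3, p2 = 1 ↦ 0  <
p1 = 3, p2 = 2 ↦ 0  <
p1 = 3, p2 = 3 ↦ 0  <
So 7 of the 16 assignments meet the threshold.

7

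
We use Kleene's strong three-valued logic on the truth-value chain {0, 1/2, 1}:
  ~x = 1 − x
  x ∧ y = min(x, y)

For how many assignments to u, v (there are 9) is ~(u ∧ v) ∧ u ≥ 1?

1

u = 0, v = 0 ↦ 0  <
u = 0, v = 1/2 ↦ 0  <
u = 0, v = 1 ↦ 0  <
u = 1/2, v = 0 ↦ 1/2  <
u = 1/2, v = 1/2 ↦ 1/2  <
u = 1/2, v = 1 ↦ 1/2  <
u = 1, v = 0 ↦ 1  ≥
u = 1, v = 1/2 ↦ 1/2  <
u = 1, v = 1 ↦ 0  <
So 1 of the 9 assignments meets the threshold.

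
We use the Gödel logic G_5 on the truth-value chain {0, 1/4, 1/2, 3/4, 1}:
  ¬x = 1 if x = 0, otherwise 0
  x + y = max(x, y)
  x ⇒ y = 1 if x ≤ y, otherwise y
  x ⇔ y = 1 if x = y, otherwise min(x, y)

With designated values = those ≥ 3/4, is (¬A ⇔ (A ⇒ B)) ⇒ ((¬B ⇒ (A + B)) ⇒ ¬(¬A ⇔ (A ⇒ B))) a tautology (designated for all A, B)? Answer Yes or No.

No

Counterexample: take A = 0, B = 1/4.
¬A = ¬0 = 1
A ⇒ B = 0 ⇒ 1/4 = 1
¬A ⇔ (A ⇒ B) = 1 ⇔ 1 = 1
¬B = ¬1/4 = 0
A + B = 0 + 1/4 = 1/4
¬B ⇒ (A + B) = 0 ⇒ 1/4 = 1
¬A = ¬0 = 1
A ⇒ B = 0 ⇒ 1/4 = 1
¬A ⇔ (A ⇒ B) = 1 ⇔ 1 = 1
¬(¬A ⇔ (A ⇒ B)) = ¬1 = 0
(¬B ⇒ (A + B)) ⇒ ¬(¬A ⇔ (A ⇒ B)) = 1 ⇒ 0 = 0
(¬A ⇔ (A ⇒ B)) ⇒ ((¬B ⇒ (A + B)) ⇒ ¬(¬A ⇔ (A ⇒ B))) = 1 ⇒ 0 = 0
This gives 0, which is below 3/4.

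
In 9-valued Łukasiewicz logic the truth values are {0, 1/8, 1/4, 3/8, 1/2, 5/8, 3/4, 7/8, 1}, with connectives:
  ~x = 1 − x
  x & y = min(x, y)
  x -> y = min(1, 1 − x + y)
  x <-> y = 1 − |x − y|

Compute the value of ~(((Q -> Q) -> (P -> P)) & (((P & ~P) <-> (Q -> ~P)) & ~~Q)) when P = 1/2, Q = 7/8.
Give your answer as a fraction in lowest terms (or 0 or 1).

Q -> Q = 7/8 -> 7/8 = 1
P -> P = 1/2 -> 1/2 = 1
(Q -> Q) -> (P -> P) = 1 -> 1 = 1
~P = ~1/2 = 1/2
P & ~P = 1/2 & 1/2 = 1/2
~P = ~1/2 = 1/2
Q -> ~P = 7/8 -> 1/2 = 5/8
(P & ~P) <-> (Q -> ~P) = 1/2 <-> 5/8 = 7/8
~Q = ~7/8 = 1/8
~~Q = ~1/8 = 7/8
((P & ~P) <-> (Q -> ~P)) & ~~Q = 7/8 & 7/8 = 7/8
((Q -> Q) -> (P -> P)) & (((P & ~P) <-> (Q -> ~P)) & ~~Q) = 1 & 7/8 = 7/8
~(((Q -> Q) -> (P -> P)) & (((P & ~P) <-> (Q -> ~P)) & ~~Q)) = ~7/8 = 1/8

1/8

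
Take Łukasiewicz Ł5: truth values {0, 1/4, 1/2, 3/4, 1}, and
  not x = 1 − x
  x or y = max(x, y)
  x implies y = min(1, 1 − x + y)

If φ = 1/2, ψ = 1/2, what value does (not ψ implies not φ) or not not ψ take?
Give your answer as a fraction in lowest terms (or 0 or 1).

1

not ψ = not 1/2 = 1/2
not φ = not 1/2 = 1/2
not ψ implies not φ = 1/2 implies 1/2 = 1
not ψ = not 1/2 = 1/2
not not ψ = not 1/2 = 1/2
(not ψ implies not φ) or not not ψ = 1 or 1/2 = 1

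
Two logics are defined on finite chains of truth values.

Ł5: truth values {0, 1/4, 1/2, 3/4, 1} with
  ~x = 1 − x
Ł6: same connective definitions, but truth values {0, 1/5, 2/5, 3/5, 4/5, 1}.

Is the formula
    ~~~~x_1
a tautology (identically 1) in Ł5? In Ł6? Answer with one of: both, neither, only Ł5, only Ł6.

In Ł5: at x_1 = 0 the value is 0 — not a tautology.
In Ł6: at x_1 = 0 the value is 0 — not a tautology.

neither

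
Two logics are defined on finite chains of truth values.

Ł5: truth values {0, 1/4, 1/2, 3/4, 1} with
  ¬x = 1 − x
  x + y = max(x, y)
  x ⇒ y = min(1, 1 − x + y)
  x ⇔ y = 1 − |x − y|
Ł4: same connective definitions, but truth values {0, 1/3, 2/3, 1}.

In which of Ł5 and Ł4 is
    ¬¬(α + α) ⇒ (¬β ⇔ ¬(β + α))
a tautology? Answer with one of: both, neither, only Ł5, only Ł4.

In Ł5: at α = 3/4, β = 0 the value is 1/2 — not a tautology.
In Ł4: at α = 2/3, β = 0 the value is 2/3 — not a tautology.

neither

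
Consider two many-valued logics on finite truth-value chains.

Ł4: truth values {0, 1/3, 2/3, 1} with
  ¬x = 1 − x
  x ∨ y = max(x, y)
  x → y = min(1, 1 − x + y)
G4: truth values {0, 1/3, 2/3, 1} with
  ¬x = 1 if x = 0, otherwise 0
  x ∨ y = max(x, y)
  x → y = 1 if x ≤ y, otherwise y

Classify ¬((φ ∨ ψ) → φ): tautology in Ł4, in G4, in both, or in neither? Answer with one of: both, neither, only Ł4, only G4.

In Ł4: at φ = 0, ψ = 0 the value is 0 — not a tautology.
In G4: at φ = 0, ψ = 0 the value is 0 — not a tautology.

neither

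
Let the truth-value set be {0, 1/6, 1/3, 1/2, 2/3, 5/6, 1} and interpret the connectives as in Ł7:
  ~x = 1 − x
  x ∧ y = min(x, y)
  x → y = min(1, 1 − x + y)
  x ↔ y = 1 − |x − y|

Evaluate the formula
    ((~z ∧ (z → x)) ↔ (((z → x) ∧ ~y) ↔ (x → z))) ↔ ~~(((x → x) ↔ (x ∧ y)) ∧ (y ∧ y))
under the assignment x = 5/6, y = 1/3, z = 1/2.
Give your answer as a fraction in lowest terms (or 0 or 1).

5/6

~z = ~1/2 = 1/2
z → x = 1/2 → 5/6 = 1
~z ∧ (z → x) = 1/2 ∧ 1 = 1/2
z → x = 1/2 → 5/6 = 1
~y = ~1/3 = 2/3
(z → x) ∧ ~y = 1 ∧ 2/3 = 2/3
x → z = 5/6 → 1/2 = 2/3
((z → x) ∧ ~y) ↔ (x → z) = 2/3 ↔ 2/3 = 1
(~z ∧ (z → x)) ↔ (((z → x) ∧ ~y) ↔ (x → z)) = 1/2 ↔ 1 = 1/2
x → x = 5/6 → 5/6 = 1
x ∧ y = 5/6 ∧ 1/3 = 1/3
(x → x) ↔ (x ∧ y) = 1 ↔ 1/3 = 1/3
y ∧ y = 1/3 ∧ 1/3 = 1/3
((x → x) ↔ (x ∧ y)) ∧ (y ∧ y) = 1/3 ∧ 1/3 = 1/3
~(((x → x) ↔ (x ∧ y)) ∧ (y ∧ y)) = ~1/3 = 2/3
~~(((x → x) ↔ (x ∧ y)) ∧ (y ∧ y)) = ~2/3 = 1/3
((~z ∧ (z → x)) ↔ (((z → x) ∧ ~y) ↔ (x → z))) ↔ ~~(((x → x) ↔ (x ∧ y)) ∧ (y ∧ y)) = 1/2 ↔ 1/3 = 5/6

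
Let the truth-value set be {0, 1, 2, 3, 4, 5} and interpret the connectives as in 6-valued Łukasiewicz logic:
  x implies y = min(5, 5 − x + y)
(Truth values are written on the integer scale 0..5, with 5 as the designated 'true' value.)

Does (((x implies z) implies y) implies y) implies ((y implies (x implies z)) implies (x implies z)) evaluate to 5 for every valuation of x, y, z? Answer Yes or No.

At x = 2, y = 1, z = 4, for instance:
x implies z = 2 implies 4 = 5
(x implies z) implies y = 5 implies 1 = 1
((x implies z) implies y) implies y = 1 implies 1 = 5
y implies (x implies z) = 1 implies 5 = 5
(y implies (x implies z)) implies (x implies z) = 5 implies 5 = 5
(((x implies z) implies y) implies y) implies ((y implies (x implies z)) implies (x implies z)) = 5 implies 5 = 5
and checking the remaining 215 assignments likewise gives ≥ 5 in every case.

Yes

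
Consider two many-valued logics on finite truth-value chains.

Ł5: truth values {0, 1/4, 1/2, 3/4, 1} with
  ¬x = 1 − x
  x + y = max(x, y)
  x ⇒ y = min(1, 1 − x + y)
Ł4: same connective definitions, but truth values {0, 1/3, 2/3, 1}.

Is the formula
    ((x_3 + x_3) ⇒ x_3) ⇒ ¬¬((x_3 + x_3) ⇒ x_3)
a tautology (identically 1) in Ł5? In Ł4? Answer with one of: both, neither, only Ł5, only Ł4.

In Ł5: every assignment gives 1 — tautology.
In Ł4: every assignment gives 1 — tautology.

both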